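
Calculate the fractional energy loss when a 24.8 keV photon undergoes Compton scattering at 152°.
0.0837 (or 8.37%)

Calculate initial and final photon energies:

Initial: E₀ = 24.8 keV → λ₀ = 49.9936 pm
Compton shift: Δλ = 4.5686 pm
Final wavelength: λ' = 54.5622 pm
Final energy: E' = 22.7234 keV

Fractional energy loss:
(E₀ - E')/E₀ = (24.8000 - 22.7234)/24.8000
= 2.0766/24.8000
= 0.0837
= 8.37%

(Intermediate values are shown rounded; full precision is carried through to the final answer.)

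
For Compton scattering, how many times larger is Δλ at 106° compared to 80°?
106° produces the larger shift by a factor of 1.544

Calculate both shifts using Δλ = λ_C(1 - cos θ):

For θ₁ = 80°:
Δλ₁ = 2.4263 × (1 - cos(80°))
Δλ₁ = 2.4263 × 0.8264
Δλ₁ = 2.0050 pm

For θ₂ = 106°:
Δλ₂ = 2.4263 × (1 - cos(106°))
Δλ₂ = 2.4263 × 1.2756
Δλ₂ = 3.0951 pm

The 106° angle produces the larger shift.
Ratio: 3.0951/2.0050 = 1.544

(Intermediate values are shown rounded; full precision is carried through to the final answer.)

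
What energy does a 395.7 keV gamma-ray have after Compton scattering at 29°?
360.6814 keV

First convert energy to wavelength:
λ = hc/E, with hc ≈ 1239.842 keV·pm (i.e. 1239.842 eV·nm)

For E = 395.7 keV = 395700 eV:
λ = 1239.842 keV·pm / 395.7 keV
λ = 3.1333 pm

Calculate the Compton shift:
Δλ = λ_C(1 - cos(29°)) = 2.4263 × 0.1254
Δλ = 0.3042 pm

Final wavelength:
λ' = 3.1333 + 0.3042 = 3.4375 pm

Final energy:
E' = hc/λ' = 1239.842 / 3.4375 = 360.6814 keV

(Intermediate values are shown rounded; full precision is carried through to the final answer.)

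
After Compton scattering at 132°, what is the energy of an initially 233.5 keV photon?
132.4668 keV

First convert energy to wavelength:
λ = hc/E, with hc ≈ 1239.842 keV·pm (i.e. 1239.842 eV·nm)

For E = 233.5 keV = 233500 eV:
λ = 1239.842 keV·pm / 233.5 keV
λ = 5.3098 pm

Calculate the Compton shift:
Δλ = λ_C(1 - cos(132°)) = 2.4263 × 1.6691
Δλ = 4.0498 pm

Final wavelength:
λ' = 5.3098 + 4.0498 = 9.3596 pm

Final energy:
E' = hc/λ' = 1239.842 / 9.3596 = 132.4668 keV

(Intermediate values are shown rounded; full precision is carried through to the final answer.)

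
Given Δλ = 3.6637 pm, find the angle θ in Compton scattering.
120.66°

From the Compton formula Δλ = λ_C(1 - cos θ), we can solve for θ:

cos θ = 1 - Δλ/λ_C

Given:
- Δλ = 3.6637 pm
- λ_C = h/(m_e·c) ≈ 2.42631024 pm

cos θ = 1 - 3.6637/2.42631024
cos θ = 1 - 1.509988
cos θ = -0.509988

θ = arccos(-0.509988)
θ = 120.66°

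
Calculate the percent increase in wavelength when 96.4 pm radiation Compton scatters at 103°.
3.0831%

Calculate the Compton shift:
Δλ = λ_C(1 - cos(103°))
Δλ = 2.4263 × (1 - cos(103°))
Δλ = 2.4263 × 1.2250
Δλ = 2.9721 pm

Percentage change:
(Δλ/λ₀) × 100 = (2.9721/96.4) × 100
= 3.0831%

(Intermediate values are shown rounded; full precision is carried through to the final answer.)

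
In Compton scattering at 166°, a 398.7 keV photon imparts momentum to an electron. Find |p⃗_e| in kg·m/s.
2.9526e-22 kg·m/s

The electron is initially at rest, so by conservation of momentum:
p⃗_e = p⃗₀ − p⃗'  (incident photon momentum minus scattered photon momentum)

Photon momentum magnitudes (p = h/λ = E/c):
λ₀ = hc/E₀ = 3.1097 pm → p₀ = h/λ₀ = 2.1308e-22 kg·m/s
Δλ = λ_C(1 − cos 166°) = 4.7805 pm
λ' = 7.8903 pm → p' = h/λ' = 8.3978e-23 kg·m/s

The scattered photon makes angle θ = 166° with the incident direction, so by the law of cosines:
|p⃗_e|² = p₀² + p'² − 2p₀p'cos θ
|p⃗_e|² = (2.1308e-22)² + (8.3978e-23)² − 2·2.1308e-22·8.3978e-23·cos(166°)
|p⃗_e| = 2.9526e-22 kg·m/s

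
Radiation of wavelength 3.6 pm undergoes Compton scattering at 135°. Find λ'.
7.7420 pm

Using the Compton formula: λ' = λ + λ_C(1 − cos θ)

For θ = 135°, cos θ = -√2/2 (exact) ≈ -0.7071, so:
1 − cos 135° = 1 − (-√2/2) ≈ 1.7071

Δλ = λ_C × 1.7071 = 2.4263 × 1.7071 = 4.1420 pm

λ' = 3.6 + 4.1420 = 7.7420 pm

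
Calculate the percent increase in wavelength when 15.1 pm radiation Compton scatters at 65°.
9.2775%

Calculate the Compton shift:
Δλ = λ_C(1 - cos(65°))
Δλ = 2.4263 × (1 - cos(65°))
Δλ = 2.4263 × 0.5774
Δλ = 1.4009 pm

Percentage change:
(Δλ/λ₀) × 100 = (1.4009/15.1) × 100
= 9.2775%

(Intermediate values are shown rounded; full precision is carried through to the final answer.)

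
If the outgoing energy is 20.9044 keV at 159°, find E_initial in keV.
22.7000 keV

Convert final energy to wavelength (hc ≈ 1239.842 keV·pm):
λ' = hc/E' = 1239.842 / 20.9044 = 59.3101 pm

Calculate the Compton shift:
Δλ = λ_C(1 - cos(159°))
Δλ = 2.4263 × (1 - cos(159°))
Δλ = 4.6915 pm

Initial wavelength:
λ = λ' - Δλ = 59.3101 - 4.6915 = 54.6186 pm

Initial energy:
E = hc/λ = 1239.842 / 54.6186 = 22.7000 keV

(Intermediate values are shown rounded; full precision is carried through to the final answer.)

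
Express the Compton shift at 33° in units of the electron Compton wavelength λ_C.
0.1613 λ_C

The Compton shift formula is:
Δλ = λ_C(1 - cos θ)

Dividing both sides by λ_C:
Δλ/λ_C = 1 - cos θ

For θ = 33°:
Δλ/λ_C = 1 - cos(33°)
Δλ/λ_C = 1 - 0.8387
Δλ/λ_C = 0.1613

This means the shift is 0.1613 × λ_C = 0.3914 pm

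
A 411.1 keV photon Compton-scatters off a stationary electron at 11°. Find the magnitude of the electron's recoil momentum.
4.1930e-23 kg·m/s

The electron is initially at rest, so by conservation of momentum:
p⃗_e = p⃗₀ − p⃗'  (incident photon momentum minus scattered photon momentum)

Photon momentum magnitudes (p = h/λ = E/c):
λ₀ = hc/E₀ = 3.0159 pm → p₀ = h/λ₀ = 2.1970e-22 kg·m/s
Δλ = λ_C(1 − cos 11°) = 0.0446 pm
λ' = 3.0605 pm → p' = h/λ' = 2.1650e-22 kg·m/s

The scattered photon makes angle θ = 11° with the incident direction, so by the law of cosines:
|p⃗_e|² = p₀² + p'² − 2p₀p'cos θ
|p⃗_e|² = (2.1970e-22)² + (2.1650e-22)² − 2·2.1970e-22·2.1650e-22·cos(11°)
|p⃗_e| = 4.1930e-23 kg·m/s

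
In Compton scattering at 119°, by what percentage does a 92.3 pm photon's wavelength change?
3.9032%

Calculate the Compton shift:
Δλ = λ_C(1 - cos(119°))
Δλ = 2.4263 × (1 - cos(119°))
Δλ = 2.4263 × 1.4848
Δλ = 3.6026 pm

Percentage change:
(Δλ/λ₀) × 100 = (3.6026/92.3) × 100
= 3.9032%

(Intermediate values are shown rounded; full precision is carried through to the final answer.)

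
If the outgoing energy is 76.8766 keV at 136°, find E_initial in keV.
103.7001 keV

Convert final energy to wavelength (hc ≈ 1239.842 keV·pm):
λ' = hc/E' = 1239.842 / 76.8766 = 16.1277 pm

Calculate the Compton shift:
Δλ = λ_C(1 - cos(136°))
Δλ = 2.4263 × (1 - cos(136°))
Δλ = 4.1717 pm

Initial wavelength:
λ = λ' - Δλ = 16.1277 - 4.1717 = 11.9560 pm

Initial energy:
E = hc/λ = 1239.842 / 11.9560 = 103.7001 keV

(Intermediate values are shown rounded; full precision is carried through to the final answer.)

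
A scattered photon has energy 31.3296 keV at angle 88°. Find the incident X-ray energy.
33.3000 keV

Convert final energy to wavelength (hc ≈ 1239.842 keV·pm):
λ' = hc/E' = 1239.842 / 31.3296 = 39.5741 pm

Calculate the Compton shift:
Δλ = λ_C(1 - cos(88°))
Δλ = 2.4263 × (1 - cos(88°))
Δλ = 2.3416 pm

Initial wavelength:
λ = λ' - Δλ = 39.5741 - 2.3416 = 37.2325 pm

Initial energy:
E = hc/λ = 1239.842 / 37.2325 = 33.3000 keV

(Intermediate values are shown rounded; full precision is carried through to the final answer.)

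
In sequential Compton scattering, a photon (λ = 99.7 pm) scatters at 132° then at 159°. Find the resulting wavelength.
108.4413 pm

Apply Compton shift twice:

First scattering at θ₁ = 132°:
Δλ₁ = λ_C(1 - cos(132°))
Δλ₁ = 2.4263 × 1.6691
Δλ₁ = 4.0498 pm

After first scattering:
λ₁ = 99.7 + 4.0498 = 103.7498 pm

Second scattering at θ₂ = 159°:
Δλ₂ = λ_C(1 - cos(159°))
Δλ₂ = 2.4263 × 1.9336
Δλ₂ = 4.6915 pm

Final wavelength:
λ₂ = 103.7498 + 4.6915 = 108.4413 pm

Total shift: Δλ_total = 4.0498 + 4.6915 = 8.7413 pm

(Intermediate values are shown rounded; full precision is carried through to the final answer.)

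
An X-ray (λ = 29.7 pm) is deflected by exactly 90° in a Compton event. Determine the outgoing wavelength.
32.1263 pm

Using the Compton formula: λ' = λ + λ_C(1 − cos θ)

For θ = 90°, cos θ = 0 (exact) = 0.0000, so:
1 − cos 90° = 1 − (0) = 1.0000

Δλ = λ_C × 1.0000 = 2.4263 × 1.0000 = 2.4263 pm

λ' = 29.7 + 2.4263 = 32.1263 pm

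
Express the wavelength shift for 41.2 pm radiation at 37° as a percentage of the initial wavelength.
1.1859%

Calculate the Compton shift:
Δλ = λ_C(1 - cos(37°))
Δλ = 2.4263 × (1 - cos(37°))
Δλ = 2.4263 × 0.2014
Δλ = 0.4886 pm

Percentage change:
(Δλ/λ₀) × 100 = (0.4886/41.2) × 100
= 1.1859%

(Intermediate values are shown rounded; full precision is carried through to the final answer.)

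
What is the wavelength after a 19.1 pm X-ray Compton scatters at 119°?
22.7026 pm

Using the Compton scattering formula:
λ' = λ + Δλ = λ + λ_C(1 - cos θ)

Given:
- Initial wavelength λ = 19.1 pm
- Scattering angle θ = 119°
- Compton wavelength λ_C ≈ 2.4263 pm

Calculate the shift:
Δλ = 2.4263 × (1 - cos(119°))
Δλ = 2.4263 × 1.4848
Δλ = 3.6026 pm

Final wavelength:
λ' = 19.1 + 3.6026 = 22.7026 pm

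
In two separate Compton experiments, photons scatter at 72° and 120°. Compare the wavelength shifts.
120° produces the larger shift by a factor of 2.171

Calculate both shifts using Δλ = λ_C(1 - cos θ):

For θ₁ = 72°:
Δλ₁ = 2.4263 × (1 - cos(72°))
Δλ₁ = 2.4263 × 0.6910
Δλ₁ = 1.6765 pm

For θ₂ = 120°:
Δλ₂ = 2.4263 × (1 - cos(120°))
Δλ₂ = 2.4263 × 1.5000
Δλ₂ = 3.6395 pm

The 120° angle produces the larger shift.
Ratio: 3.6395/1.6765 = 2.171

(Intermediate values are shown rounded; full precision is carried through to the final answer.)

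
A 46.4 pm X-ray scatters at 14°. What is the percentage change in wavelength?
0.1553%

Calculate the Compton shift:
Δλ = λ_C(1 - cos(14°))
Δλ = 2.4263 × (1 - cos(14°))
Δλ = 2.4263 × 0.0297
Δλ = 0.0721 pm

Percentage change:
(Δλ/λ₀) × 100 = (0.0721/46.4) × 100
= 0.1553%

(Intermediate values are shown rounded; full precision is carried through to the final answer.)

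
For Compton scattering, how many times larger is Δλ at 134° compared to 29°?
134° produces the larger shift by a factor of 13.516

Calculate both shifts using Δλ = λ_C(1 - cos θ):

For θ₁ = 29°:
Δλ₁ = 2.4263 × (1 - cos(29°))
Δλ₁ = 2.4263 × 0.1254
Δλ₁ = 0.3042 pm

For θ₂ = 134°:
Δλ₂ = 2.4263 × (1 - cos(134°))
Δλ₂ = 2.4263 × 1.6947
Δλ₂ = 4.1118 pm

The 134° angle produces the larger shift.
Ratio: 4.1118/0.3042 = 13.516

(Intermediate values are shown rounded; full precision is carried through to the final answer.)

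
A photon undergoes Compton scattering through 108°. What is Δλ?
3.1761 pm

Using the Compton scattering formula:
Δλ = λ_C(1 - cos θ)

where λ_C = h/(m_e·c) ≈ 2.4263 pm is the Compton wavelength of an electron.

For θ = 108°:
cos(108°) = -0.3090
1 - cos(108°) = 1.3090

Δλ = 2.4263 × 1.3090
Δλ = 3.1761 pm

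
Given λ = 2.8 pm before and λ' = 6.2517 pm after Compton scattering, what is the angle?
115.00°

First find the wavelength shift:
Δλ = λ' - λ = 6.2517 - 2.8 = 3.4517 pm

Using Δλ = λ_C(1 - cos θ), with λ_C = h/(m_e·c) ≈ 2.42631024 pm:
cos θ = 1 - Δλ/λ_C
cos θ = 1 - 3.4517/2.42631024
cos θ = -0.422613

θ = arccos(-0.422613)
θ = 115.00°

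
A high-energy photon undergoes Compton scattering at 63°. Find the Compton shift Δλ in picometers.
1.3248 pm

Using the Compton scattering formula:
Δλ = λ_C(1 - cos θ)

where λ_C = h/(m_e·c) ≈ 2.4263 pm is the Compton wavelength of an electron.

For θ = 63°:
cos(63°) = 0.4540
1 - cos(63°) = 0.5460

Δλ = 2.4263 × 0.5460
Δλ = 1.3248 pm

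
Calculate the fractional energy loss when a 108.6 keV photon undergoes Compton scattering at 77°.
0.1414 (or 14.14%)

Calculate initial and final photon energies:

Initial: E₀ = 108.6 keV → λ₀ = 11.4166 pm
Compton shift: Δλ = 1.8805 pm
Final wavelength: λ' = 13.2971 pm
Final energy: E' = 93.2415 keV

Fractional energy loss:
(E₀ - E')/E₀ = (108.6000 - 93.2415)/108.6000
= 15.3585/108.6000
= 0.1414
= 14.14%

(Intermediate values are shown rounded; full precision is carried through to the final answer.)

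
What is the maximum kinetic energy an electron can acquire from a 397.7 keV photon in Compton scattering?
242.1393 keV

Maximum energy transfer occurs at θ = 180° (backscattering).

Initial photon: E₀ = 397.7 keV → λ₀ = 3.1175 pm

Maximum Compton shift (at 180°):
Δλ_max = 2λ_C = 2 × 2.4263 = 4.8526 pm

Final wavelength:
λ' = 3.1175 + 4.8526 = 7.9702 pm

Minimum photon energy (maximum energy to electron):
E'_min = hc/λ' = 155.5607 keV

Maximum electron kinetic energy:
K_max = E₀ - E'_min = 397.7000 - 155.5607 = 242.1393 keV

(Intermediate values are shown rounded; full precision is carried through to the final answer.)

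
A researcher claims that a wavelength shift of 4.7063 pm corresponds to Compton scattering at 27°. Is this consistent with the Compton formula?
No, inconsistent

Calculate the expected shift for θ = 27°:

Δλ_expected = λ_C(1 - cos(27°))
Δλ_expected = 2.4263 × (1 - cos(27°))
Δλ_expected = 2.4263 × 0.1090
Δλ_expected = 0.2645 pm

Given shift: 4.7063 pm
Expected shift: 0.2645 pm
Difference: 4.4418 pm

The values do not match. The given shift corresponds to θ ≈ 160.0°, not 27°.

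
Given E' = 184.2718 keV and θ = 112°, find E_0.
365.3998 keV

Convert final energy to wavelength (hc ≈ 1239.842 keV·pm):
λ' = hc/E' = 1239.842 / 184.2718 = 6.7283 pm

Calculate the Compton shift:
Δλ = λ_C(1 - cos(112°))
Δλ = 2.4263 × (1 - cos(112°))
Δλ = 3.3352 pm

Initial wavelength:
λ = λ' - Δλ = 6.7283 - 3.3352 = 3.3931 pm

Initial energy:
E = hc/λ = 1239.842 / 3.3931 = 365.3998 keV

(Intermediate values are shown rounded; full precision is carried through to the final answer.)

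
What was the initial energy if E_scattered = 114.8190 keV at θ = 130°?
182.0000 keV

Convert final energy to wavelength (hc ≈ 1239.842 keV·pm):
λ' = hc/E' = 1239.842 / 114.8190 = 10.7982 pm

Calculate the Compton shift:
Δλ = λ_C(1 - cos(130°))
Δλ = 2.4263 × (1 - cos(130°))
Δλ = 3.9859 pm

Initial wavelength:
λ = λ' - Δλ = 10.7982 - 3.9859 = 6.8123 pm

Initial energy:
E = hc/λ = 1239.842 / 6.8123 = 182.0000 keV

(Intermediate values are shown rounded; full precision is carried through to the final answer.)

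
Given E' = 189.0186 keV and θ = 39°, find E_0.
205.9999 keV

Convert final energy to wavelength (hc ≈ 1239.842 keV·pm):
λ' = hc/E' = 1239.842 / 189.0186 = 6.5594 pm

Calculate the Compton shift:
Δλ = λ_C(1 - cos(39°))
Δλ = 2.4263 × (1 - cos(39°))
Δλ = 0.5407 pm

Initial wavelength:
λ = λ' - Δλ = 6.5594 - 0.5407 = 6.0187 pm

Initial energy:
E = hc/λ = 1239.842 / 6.0187 = 205.9999 keV

(Intermediate values are shown rounded; full precision is carried through to the final answer.)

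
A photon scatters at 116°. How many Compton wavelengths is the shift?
1.4384 λ_C

The Compton shift formula is:
Δλ = λ_C(1 - cos θ)

Dividing both sides by λ_C:
Δλ/λ_C = 1 - cos θ

For θ = 116°:
Δλ/λ_C = 1 - cos(116°)
Δλ/λ_C = 1 - -0.4384
Δλ/λ_C = 1.4384

This means the shift is 1.4384 × λ_C = 3.4899 pm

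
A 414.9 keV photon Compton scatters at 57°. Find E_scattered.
302.9074 keV

First convert energy to wavelength:
λ = hc/E, with hc ≈ 1239.842 keV·pm (i.e. 1239.842 eV·nm)

For E = 414.9 keV = 414900 eV:
λ = 1239.842 keV·pm / 414.9 keV
λ = 2.9883 pm

Calculate the Compton shift:
Δλ = λ_C(1 - cos(57°)) = 2.4263 × 0.4554
Δλ = 1.1048 pm

Final wavelength:
λ' = 2.9883 + 1.1048 = 4.0931 pm

Final energy:
E' = hc/λ' = 1239.842 / 4.0931 = 302.9074 keV

(Intermediate values are shown rounded; full precision is carried through to the final answer.)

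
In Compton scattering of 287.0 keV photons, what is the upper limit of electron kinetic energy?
151.8324 keV

Maximum energy transfer occurs at θ = 180° (backscattering).

Initial photon: E₀ = 287.0 keV → λ₀ = 4.3200 pm

Maximum Compton shift (at 180°):
Δλ_max = 2λ_C = 2 × 2.4263 = 4.8526 pm

Final wavelength:
λ' = 4.3200 + 4.8526 = 9.1726 pm

Minimum photon energy (maximum energy to electron):
E'_min = hc/λ' = 135.1676 keV

Maximum electron kinetic energy:
K_max = E₀ - E'_min = 287.0000 - 135.1676 = 151.8324 keV

(Intermediate values are shown rounded; full precision is carried through to the final answer.)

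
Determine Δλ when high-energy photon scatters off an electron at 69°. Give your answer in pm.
1.5568 pm

Using the Compton scattering formula:
Δλ = λ_C(1 - cos θ)

where λ_C = h/(m_e·c) ≈ 2.4263 pm is the Compton wavelength of an electron.

For θ = 69°:
cos(69°) = 0.3584
1 - cos(69°) = 0.6416

Δλ = 2.4263 × 0.6416
Δλ = 1.5568 pm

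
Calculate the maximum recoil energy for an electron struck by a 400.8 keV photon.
244.7673 keV

Maximum energy transfer occurs at θ = 180° (backscattering).

Initial photon: E₀ = 400.8 keV → λ₀ = 3.0934 pm

Maximum Compton shift (at 180°):
Δλ_max = 2λ_C = 2 × 2.4263 = 4.8526 pm

Final wavelength:
λ' = 3.0934 + 4.8526 = 7.9460 pm

Minimum photon energy (maximum energy to electron):
E'_min = hc/λ' = 156.0327 keV

Maximum electron kinetic energy:
K_max = E₀ - E'_min = 400.8000 - 156.0327 = 244.7673 keV

(Intermediate values are shown rounded; full precision is carried through to the final answer.)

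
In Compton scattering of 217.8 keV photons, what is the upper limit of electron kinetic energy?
100.2258 keV

Maximum energy transfer occurs at θ = 180° (backscattering).

Initial photon: E₀ = 217.8 keV → λ₀ = 5.6926 pm

Maximum Compton shift (at 180°):
Δλ_max = 2λ_C = 2 × 2.4263 = 4.8526 pm

Final wavelength:
λ' = 5.6926 + 4.8526 = 10.5452 pm

Minimum photon energy (maximum energy to electron):
E'_min = hc/λ' = 117.5742 keV

Maximum electron kinetic energy:
K_max = E₀ - E'_min = 217.8000 - 117.5742 = 100.2258 keV

(Intermediate values are shown rounded; full precision is carried through to the final answer.)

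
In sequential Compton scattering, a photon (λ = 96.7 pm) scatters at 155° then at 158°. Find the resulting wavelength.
106.0012 pm

Apply Compton shift twice:

First scattering at θ₁ = 155°:
Δλ₁ = λ_C(1 - cos(155°))
Δλ₁ = 2.4263 × 1.9063
Δλ₁ = 4.6253 pm

After first scattering:
λ₁ = 96.7 + 4.6253 = 101.3253 pm

Second scattering at θ₂ = 158°:
Δλ₂ = λ_C(1 - cos(158°))
Δλ₂ = 2.4263 × 1.9272
Δλ₂ = 4.6759 pm

Final wavelength:
λ₂ = 101.3253 + 4.6759 = 106.0012 pm

Total shift: Δλ_total = 4.6253 + 4.6759 = 9.3012 pm

(Intermediate values are shown rounded; full precision is carried through to the final answer.)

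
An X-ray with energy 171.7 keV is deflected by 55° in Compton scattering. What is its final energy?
150.1817 keV

First convert energy to wavelength:
λ = hc/E, with hc ≈ 1239.842 keV·pm (i.e. 1239.842 eV·nm)

For E = 171.7 keV = 171700 eV:
λ = 1239.842 keV·pm / 171.7 keV
λ = 7.2210 pm

Calculate the Compton shift:
Δλ = λ_C(1 - cos(55°)) = 2.4263 × 0.4264
Δλ = 1.0346 pm

Final wavelength:
λ' = 7.2210 + 1.0346 = 8.2556 pm

Final energy:
E' = hc/λ' = 1239.842 / 8.2556 = 150.1817 keV

(Intermediate values are shown rounded; full precision is carried through to the final answer.)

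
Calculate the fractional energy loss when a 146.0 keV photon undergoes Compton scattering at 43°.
0.0713 (or 7.13%)

Calculate initial and final photon energies:

Initial: E₀ = 146.0 keV → λ₀ = 8.4921 pm
Compton shift: Δλ = 0.6518 pm
Final wavelength: λ' = 9.1439 pm
Final energy: E' = 135.5924 keV

Fractional energy loss:
(E₀ - E')/E₀ = (146.0000 - 135.5924)/146.0000
= 10.4076/146.0000
= 0.0713
= 7.13%

(Intermediate values are shown rounded; full precision is carried through to the final answer.)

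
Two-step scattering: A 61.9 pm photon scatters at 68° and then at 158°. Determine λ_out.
68.0933 pm

Apply Compton shift twice:

First scattering at θ₁ = 68°:
Δλ₁ = λ_C(1 - cos(68°))
Δλ₁ = 2.4263 × 0.6254
Δλ₁ = 1.5174 pm

After first scattering:
λ₁ = 61.9 + 1.5174 = 63.4174 pm

Second scattering at θ₂ = 158°:
Δλ₂ = λ_C(1 - cos(158°))
Δλ₂ = 2.4263 × 1.9272
Δλ₂ = 4.6759 pm

Final wavelength:
λ₂ = 63.4174 + 4.6759 = 68.0933 pm

Total shift: Δλ_total = 1.5174 + 4.6759 = 6.1933 pm

(Intermediate values are shown rounded; full precision is carried through to the final answer.)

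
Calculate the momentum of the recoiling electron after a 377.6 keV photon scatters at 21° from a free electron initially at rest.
7.2427e-23 kg·m/s

The electron is initially at rest, so by conservation of momentum:
p⃗_e = p⃗₀ − p⃗'  (incident photon momentum minus scattered photon momentum)

Photon momentum magnitudes (p = h/λ = E/c):
λ₀ = hc/E₀ = 3.2835 pm → p₀ = h/λ₀ = 2.0180e-22 kg·m/s
Δλ = λ_C(1 − cos 21°) = 0.1612 pm
λ' = 3.4446 pm → p' = h/λ' = 1.9236e-22 kg·m/s

The scattered photon makes angle θ = 21° with the incident direction, so by the law of cosines:
|p⃗_e|² = p₀² + p'² − 2p₀p'cos θ
|p⃗_e|² = (2.0180e-22)² + (1.9236e-22)² − 2·2.0180e-22·1.9236e-22·cos(21°)
|p⃗_e| = 7.2427e-23 kg·m/s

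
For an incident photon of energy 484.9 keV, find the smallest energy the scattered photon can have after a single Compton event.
167.3309 keV (at θ = 180°)

The scattered photon has minimum energy when its wavelength is maximum, i.e., when the Compton shift Δλ = λ_C(1 − cos θ) is maximum. This occurs at θ = 180° (backscattering), giving Δλ_max = 2λ_C = 4.8526 pm.

Initial wavelength: λ₀ = hc/E₀ = 2.5569 pm
Maximum final wavelength: λ'_max = λ₀ + 2λ_C = 2.5569 + 4.8526 = 7.4095 pm
Minimum final energy: E'_min = hc/λ'_max = 167.3309 keV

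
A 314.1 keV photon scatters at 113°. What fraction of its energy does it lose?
0.4609 (or 46.09%)

Calculate initial and final photon energies:

Initial: E₀ = 314.1 keV → λ₀ = 3.9473 pm
Compton shift: Δλ = 3.3743 pm
Final wavelength: λ' = 7.3216 pm
Final energy: E' = 169.3396 keV

Fractional energy loss:
(E₀ - E')/E₀ = (314.1000 - 169.3396)/314.1000
= 144.7604/314.1000
= 0.4609
= 46.09%

(Intermediate values are shown rounded; full precision is carried through to the final answer.)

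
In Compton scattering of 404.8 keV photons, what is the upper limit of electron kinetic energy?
248.1647 keV

Maximum energy transfer occurs at θ = 180° (backscattering).

Initial photon: E₀ = 404.8 keV → λ₀ = 3.0629 pm

Maximum Compton shift (at 180°):
Δλ_max = 2λ_C = 2 × 2.4263 = 4.8526 pm

Final wavelength:
λ' = 3.0629 + 4.8526 = 7.9155 pm

Minimum photon energy (maximum energy to electron):
E'_min = hc/λ' = 156.6353 keV

Maximum electron kinetic energy:
K_max = E₀ - E'_min = 404.8000 - 156.6353 = 248.1647 keV

(Intermediate values are shown rounded; full precision is carried through to the final answer.)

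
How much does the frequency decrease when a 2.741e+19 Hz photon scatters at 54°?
2.296e+18 Hz (decrease)

Convert frequency to wavelength (c = 299792458 m/s):
λ₀ = c/f₀ = 299792458/2.741e+19 = 1.0937339e-11 m = 10.9373 pm

Calculate Compton shift:
Δλ = λ_C(1 - cos(54°)) = 1.0002 pm

Final wavelength:
λ' = λ₀ + Δλ = 10.9373 + 1.0002 = 11.9375 pm

Final frequency:
f' = c/λ' = 299792458/1.1937500e-11 = 2.5113505e+19 Hz

Frequency shift (decrease):
Δf = f₀ - f' = 2.741e+19 - 2.5113505e+19 = 2.296e+18 Hz

(Intermediate values are shown rounded; full precision is carried through to the final answer.)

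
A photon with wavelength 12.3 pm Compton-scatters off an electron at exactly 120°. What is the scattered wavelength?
15.9395 pm

Using the Compton formula: λ' = λ + λ_C(1 − cos θ)

For θ = 120°, cos θ = -1/2 (exact) = -0.5000, so:
1 − cos 120° = 1 − (-1/2) = 1.5000

Δλ = λ_C × 1.5000 = 2.4263 × 1.5000 = 3.6395 pm

λ' = 12.3 + 3.6395 = 15.9395 pm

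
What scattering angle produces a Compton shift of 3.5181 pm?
116.74°

From the Compton formula Δλ = λ_C(1 - cos θ), we can solve for θ:

cos θ = 1 - Δλ/λ_C

Given:
- Δλ = 3.5181 pm
- λ_C = h/(m_e·c) ≈ 2.42631024 pm

cos θ = 1 - 3.5181/2.42631024
cos θ = 1 - 1.449979
cos θ = -0.449979

θ = arccos(-0.449979)
θ = 116.74°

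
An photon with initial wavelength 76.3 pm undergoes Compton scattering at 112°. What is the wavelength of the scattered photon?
79.6352 pm

Using the Compton scattering formula:
λ' = λ + Δλ = λ + λ_C(1 - cos θ)

Given:
- Initial wavelength λ = 76.3 pm
- Scattering angle θ = 112°
- Compton wavelength λ_C ≈ 2.4263 pm

Calculate the shift:
Δλ = 2.4263 × (1 - cos(112°))
Δλ = 2.4263 × 1.3746
Δλ = 3.3352 pm

Final wavelength:
λ' = 76.3 + 3.3352 = 79.6352 pm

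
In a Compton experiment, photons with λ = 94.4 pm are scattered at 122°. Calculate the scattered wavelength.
98.1121 pm

Using the Compton scattering formula:
λ' = λ + Δλ = λ + λ_C(1 - cos θ)

Given:
- Initial wavelength λ = 94.4 pm
- Scattering angle θ = 122°
- Compton wavelength λ_C ≈ 2.4263 pm

Calculate the shift:
Δλ = 2.4263 × (1 - cos(122°))
Δλ = 2.4263 × 1.5299
Δλ = 3.7121 pm

Final wavelength:
λ' = 94.4 + 3.7121 = 98.1121 pm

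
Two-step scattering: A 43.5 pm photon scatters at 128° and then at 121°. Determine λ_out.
51.0960 pm

Apply Compton shift twice:

First scattering at θ₁ = 128°:
Δλ₁ = λ_C(1 - cos(128°))
Δλ₁ = 2.4263 × 1.6157
Δλ₁ = 3.9201 pm

After first scattering:
λ₁ = 43.5 + 3.9201 = 47.4201 pm

Second scattering at θ₂ = 121°:
Δλ₂ = λ_C(1 - cos(121°))
Δλ₂ = 2.4263 × 1.5150
Δλ₂ = 3.6760 pm

Final wavelength:
λ₂ = 47.4201 + 3.6760 = 51.0960 pm

Total shift: Δλ_total = 3.9201 + 3.6760 = 7.5960 pm

(Intermediate values are shown rounded; full precision is carried through to the final answer.)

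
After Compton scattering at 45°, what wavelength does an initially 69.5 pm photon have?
70.2106 pm

Using the Compton formula: λ' = λ + λ_C(1 − cos θ)

For θ = 45°, cos θ = √2/2 (exact) ≈ 0.7071, so:
1 − cos 45° = 1 − (√2/2) ≈ 0.2929

Δλ = λ_C × 0.2929 = 2.4263 × 0.2929 = 0.7106 pm

λ' = 69.5 + 0.7106 = 70.2106 pm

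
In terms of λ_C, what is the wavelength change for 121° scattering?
1.5150 λ_C

The Compton shift formula is:
Δλ = λ_C(1 - cos θ)

Dividing both sides by λ_C:
Δλ/λ_C = 1 - cos θ

For θ = 121°:
Δλ/λ_C = 1 - cos(121°)
Δλ/λ_C = 1 - -0.5150
Δλ/λ_C = 1.5150

This means the shift is 1.5150 × λ_C = 3.6760 pm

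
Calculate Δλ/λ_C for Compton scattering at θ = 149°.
1.8572 λ_C

The Compton shift formula is:
Δλ = λ_C(1 - cos θ)

Dividing both sides by λ_C:
Δλ/λ_C = 1 - cos θ

For θ = 149°:
Δλ/λ_C = 1 - cos(149°)
Δλ/λ_C = 1 - -0.8572
Δλ/λ_C = 1.8572

This means the shift is 1.8572 × λ_C = 4.5061 pm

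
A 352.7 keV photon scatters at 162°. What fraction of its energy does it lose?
0.5739 (or 57.39%)

Calculate initial and final photon energies:

Initial: E₀ = 352.7 keV → λ₀ = 3.5153 pm
Compton shift: Δλ = 4.7339 pm
Final wavelength: λ' = 8.2492 pm
Final energy: E' = 150.2993 keV

Fractional energy loss:
(E₀ - E')/E₀ = (352.7000 - 150.2993)/352.7000
= 202.4007/352.7000
= 0.5739
= 57.39%

(Intermediate values are shown rounded; full precision is carried through to the final answer.)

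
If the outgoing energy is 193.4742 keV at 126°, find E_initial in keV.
485.1002 keV

Convert final energy to wavelength (hc ≈ 1239.842 keV·pm):
λ' = hc/E' = 1239.842 / 193.4742 = 6.4083 pm

Calculate the Compton shift:
Δλ = λ_C(1 - cos(126°))
Δλ = 2.4263 × (1 - cos(126°))
Δλ = 3.8525 pm

Initial wavelength:
λ = λ' - Δλ = 6.4083 - 3.8525 = 2.5558 pm

Initial energy:
E = hc/λ = 1239.842 / 2.5558 = 485.1002 keV

(Intermediate values are shown rounded; full precision is carried through to the final answer.)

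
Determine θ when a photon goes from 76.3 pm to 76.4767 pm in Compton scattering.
22.00°

First find the wavelength shift:
Δλ = λ' - λ = 76.4767 - 76.3 = 0.1767 pm

Using Δλ = λ_C(1 - cos θ), with λ_C = h/(m_e·c) ≈ 2.42631024 pm:
cos θ = 1 - Δλ/λ_C
cos θ = 1 - 0.1767/2.42631024
cos θ = 0.927173

θ = arccos(0.927173)
θ = 22.00°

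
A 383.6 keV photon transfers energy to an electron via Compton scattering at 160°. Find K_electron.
227.4175 keV

By energy conservation: K_e = E_initial - E_final

First find the scattered photon energy:
Initial wavelength: λ = hc/E = 3.2321 pm
Compton shift: Δλ = λ_C(1 - cos(160°)) = 4.7063 pm
Final wavelength: λ' = 3.2321 + 4.7063 = 7.9384 pm
Final photon energy: E' = hc/λ' = 156.1825 keV

Electron kinetic energy:
K_e = E - E' = 383.6000 - 156.1825 = 227.4175 keV

(Intermediate values are shown rounded; full precision is carried through to the final answer.)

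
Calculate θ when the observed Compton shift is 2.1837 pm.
84.26°

From the Compton formula Δλ = λ_C(1 - cos θ), we can solve for θ:

cos θ = 1 - Δλ/λ_C

Given:
- Δλ = 2.1837 pm
- λ_C = h/(m_e·c) ≈ 2.42631024 pm

cos θ = 1 - 2.1837/2.42631024
cos θ = 1 - 0.900009
cos θ = 0.099991

θ = arccos(0.099991)
θ = 84.26°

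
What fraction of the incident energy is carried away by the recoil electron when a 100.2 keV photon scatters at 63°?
0.0967 (or 9.67%)

Calculate initial and final photon energies:

Initial: E₀ = 100.2 keV → λ₀ = 12.3737 pm
Compton shift: Δλ = 1.3248 pm
Final wavelength: λ' = 13.6985 pm
Final energy: E' = 90.5096 keV

Fractional energy loss:
(E₀ - E')/E₀ = (100.2000 - 90.5096)/100.2000
= 9.6904/100.2000
= 0.0967
= 9.67%

(Intermediate values are shown rounded; full precision is carried through to the final answer.)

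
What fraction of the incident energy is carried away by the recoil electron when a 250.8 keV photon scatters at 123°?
0.4312 (or 43.12%)

Calculate initial and final photon energies:

Initial: E₀ = 250.8 keV → λ₀ = 4.9435 pm
Compton shift: Δλ = 3.7478 pm
Final wavelength: λ' = 8.6913 pm
Final energy: E' = 142.6529 keV

Fractional energy loss:
(E₀ - E')/E₀ = (250.8000 - 142.6529)/250.8000
= 108.1471/250.8000
= 0.4312
= 43.12%

(Intermediate values are shown rounded; full precision is carried through to the final answer.)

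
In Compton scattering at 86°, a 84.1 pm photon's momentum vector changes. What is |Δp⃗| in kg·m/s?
1.0607e-23 kg·m/s

Photon momentum magnitude is p = h/λ.

Initial momentum:
p₀ = h/λ = 6.6261e-34/8.4100e-11 = 7.8788e-24 kg·m/s

After scattering:
λ' = λ + Δλ = 84.1 + 2.2571 = 86.3571 pm
p' = h/λ' = 6.6261e-34/8.6357e-11 = 7.6729e-24 kg·m/s

Momentum is a vector; the scattered photon's direction makes angle θ = 86° with the incident direction. The magnitude of the vector change Δp⃗ = p⃗₀ − p⃗' is found from the law of cosines:
|Δp⃗|² = p₀² + p'² − 2p₀p'cos θ
|Δp⃗|² = (7.8788e-24)² + (7.6729e-24)² − 2·7.8788e-24·7.6729e-24·cos(86°)
|Δp⃗| = 1.0607e-23 kg·m/s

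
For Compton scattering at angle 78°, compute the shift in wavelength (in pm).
1.9219 pm

Using the Compton scattering formula:
Δλ = λ_C(1 - cos θ)

where λ_C = h/(m_e·c) ≈ 2.4263 pm is the Compton wavelength of an electron.

For θ = 78°:
cos(78°) = 0.2079
1 - cos(78°) = 0.7921

Δλ = 2.4263 × 0.7921
Δλ = 1.9219 pm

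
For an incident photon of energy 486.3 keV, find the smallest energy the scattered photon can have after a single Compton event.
167.4973 keV (at θ = 180°)

The scattered photon has minimum energy when its wavelength is maximum, i.e., when the Compton shift Δλ = λ_C(1 − cos θ) is maximum. This occurs at θ = 180° (backscattering), giving Δλ_max = 2λ_C = 4.8526 pm.

Initial wavelength: λ₀ = hc/E₀ = 2.5495 pm
Maximum final wavelength: λ'_max = λ₀ + 2λ_C = 2.5495 + 4.8526 = 7.4022 pm
Minimum final energy: E'_min = hc/λ'_max = 167.4973 keV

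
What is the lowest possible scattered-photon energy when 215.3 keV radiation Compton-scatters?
116.8418 keV (at θ = 180°)

The scattered photon has minimum energy when its wavelength is maximum, i.e., when the Compton shift Δλ = λ_C(1 − cos θ) is maximum. This occurs at θ = 180° (backscattering), giving Δλ_max = 2λ_C = 4.8526 pm.

Initial wavelength: λ₀ = hc/E₀ = 5.7587 pm
Maximum final wavelength: λ'_max = λ₀ + 2λ_C = 5.7587 + 4.8526 = 10.6113 pm
Minimum final energy: E'_min = hc/λ'_max = 116.8418 keV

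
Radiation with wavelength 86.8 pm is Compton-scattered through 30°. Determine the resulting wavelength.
87.1251 pm

Using the Compton scattering formula:
λ' = λ + Δλ = λ + λ_C(1 - cos θ)

Given:
- Initial wavelength λ = 86.8 pm
- Scattering angle θ = 30°
- Compton wavelength λ_C ≈ 2.4263 pm

Calculate the shift:
Δλ = 2.4263 × (1 - cos(30°))
Δλ = 2.4263 × 0.1340
Δλ = 0.3251 pm

Final wavelength:
λ' = 86.8 + 0.3251 = 87.1251 pm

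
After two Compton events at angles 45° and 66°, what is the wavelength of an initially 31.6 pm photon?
33.7501 pm

Apply Compton shift twice:

First scattering at θ₁ = 45°:
Δλ₁ = λ_C(1 - cos(45°))
Δλ₁ = 2.4263 × 0.2929
Δλ₁ = 0.7106 pm

After first scattering:
λ₁ = 31.6 + 0.7106 = 32.3106 pm

Second scattering at θ₂ = 66°:
Δλ₂ = λ_C(1 - cos(66°))
Δλ₂ = 2.4263 × 0.5933
Δλ₂ = 1.4394 pm

Final wavelength:
λ₂ = 32.3106 + 1.4394 = 33.7501 pm

Total shift: Δλ_total = 0.7106 + 1.4394 = 2.1501 pm

(Intermediate values are shown rounded; full precision is carried through to the final answer.)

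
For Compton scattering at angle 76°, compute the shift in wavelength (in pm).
1.8393 pm

Using the Compton scattering formula:
Δλ = λ_C(1 - cos θ)

where λ_C = h/(m_e·c) ≈ 2.4263 pm is the Compton wavelength of an electron.

For θ = 76°:
cos(76°) = 0.2419
1 - cos(76°) = 0.7581

Δλ = 2.4263 × 0.7581
Δλ = 1.8393 pm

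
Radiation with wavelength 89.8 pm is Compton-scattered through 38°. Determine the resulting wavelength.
90.3144 pm

Using the Compton scattering formula:
λ' = λ + Δλ = λ + λ_C(1 - cos θ)

Given:
- Initial wavelength λ = 89.8 pm
- Scattering angle θ = 38°
- Compton wavelength λ_C ≈ 2.4263 pm

Calculate the shift:
Δλ = 2.4263 × (1 - cos(38°))
Δλ = 2.4263 × 0.2120
Δλ = 0.5144 pm

Final wavelength:
λ' = 89.8 + 0.5144 = 90.3144 pm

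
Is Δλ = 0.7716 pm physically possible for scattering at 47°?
Yes, consistent

Calculate the expected shift for θ = 47°:

Δλ_expected = λ_C(1 - cos(47°))
Δλ_expected = 2.4263 × (1 - cos(47°))
Δλ_expected = 2.4263 × 0.3180
Δλ_expected = 0.7716 pm

Given shift: 0.7716 pm
Expected shift: 0.7716 pm
Difference: 0.0000 pm

The values match. This is consistent with Compton scattering at the stated angle.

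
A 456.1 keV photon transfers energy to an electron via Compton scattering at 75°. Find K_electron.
181.5977 keV

By energy conservation: K_e = E_initial - E_final

First find the scattered photon energy:
Initial wavelength: λ = hc/E = 2.7184 pm
Compton shift: Δλ = λ_C(1 - cos(75°)) = 1.7983 pm
Final wavelength: λ' = 2.7184 + 1.7983 = 4.5167 pm
Final photon energy: E' = hc/λ' = 274.5023 keV

Electron kinetic energy:
K_e = E - E' = 456.1000 - 274.5023 = 181.5977 keV

(Intermediate values are shown rounded; full precision is carried through to the final answer.)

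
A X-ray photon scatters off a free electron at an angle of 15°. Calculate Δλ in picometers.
0.0827 pm

Using the Compton scattering formula:
Δλ = λ_C(1 - cos θ)

where λ_C = h/(m_e·c) ≈ 2.4263 pm is the Compton wavelength of an electron.

For θ = 15°:
cos(15°) = 0.9659
1 - cos(15°) = 0.0341

Δλ = 2.4263 × 0.0341
Δλ = 0.0827 pm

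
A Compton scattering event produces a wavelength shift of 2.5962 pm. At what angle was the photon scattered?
94.02°

From the Compton formula Δλ = λ_C(1 - cos θ), we can solve for θ:

cos θ = 1 - Δλ/λ_C

Given:
- Δλ = 2.5962 pm
- λ_C = h/(m_e·c) ≈ 2.42631024 pm

cos θ = 1 - 2.5962/2.42631024
cos θ = 1 - 1.070020
cos θ = -0.070020

θ = arccos(-0.070020)
θ = 94.02°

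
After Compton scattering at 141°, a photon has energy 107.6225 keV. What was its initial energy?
172.0001 keV

Convert final energy to wavelength (hc ≈ 1239.842 keV·pm):
λ' = hc/E' = 1239.842 / 107.6225 = 11.5203 pm

Calculate the Compton shift:
Δλ = λ_C(1 - cos(141°))
Δλ = 2.4263 × (1 - cos(141°))
Δλ = 4.3119 pm

Initial wavelength:
λ = λ' - Δλ = 11.5203 - 4.3119 = 7.2084 pm

Initial energy:
E = hc/λ = 1239.842 / 7.2084 = 172.0001 keV

(Intermediate values are shown rounded; full precision is carried through to the final answer.)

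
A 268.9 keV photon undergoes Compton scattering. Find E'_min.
131.0143 keV (at θ = 180°)

The scattered photon has minimum energy when its wavelength is maximum, i.e., when the Compton shift Δλ = λ_C(1 − cos θ) is maximum. This occurs at θ = 180° (backscattering), giving Δλ_max = 2λ_C = 4.8526 pm.

Initial wavelength: λ₀ = hc/E₀ = 4.6108 pm
Maximum final wavelength: λ'_max = λ₀ + 2λ_C = 4.6108 + 4.8526 = 9.4634 pm
Minimum final energy: E'_min = hc/λ'_max = 131.0143 keV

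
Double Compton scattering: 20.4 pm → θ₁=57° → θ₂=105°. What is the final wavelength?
24.5591 pm

Apply Compton shift twice:

First scattering at θ₁ = 57°:
Δλ₁ = λ_C(1 - cos(57°))
Δλ₁ = 2.4263 × 0.4554
Δλ₁ = 1.1048 pm

After first scattering:
λ₁ = 20.4 + 1.1048 = 21.5048 pm

Second scattering at θ₂ = 105°:
Δλ₂ = λ_C(1 - cos(105°))
Δλ₂ = 2.4263 × 1.2588
Δλ₂ = 3.0543 pm

Final wavelength:
λ₂ = 21.5048 + 3.0543 = 24.5591 pm

Total shift: Δλ_total = 1.1048 + 3.0543 = 4.1591 pm

(Intermediate values are shown rounded; full precision is carried through to the final answer.)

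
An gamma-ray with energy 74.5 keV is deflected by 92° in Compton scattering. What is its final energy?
64.7330 keV

First convert energy to wavelength:
λ = hc/E, with hc ≈ 1239.842 keV·pm (i.e. 1239.842 eV·nm)

For E = 74.5 keV = 74500 eV:
λ = 1239.842 keV·pm / 74.5 keV
λ = 16.6422 pm

Calculate the Compton shift:
Δλ = λ_C(1 - cos(92°)) = 2.4263 × 1.0349
Δλ = 2.5110 pm

Final wavelength:
λ' = 16.6422 + 2.5110 = 19.1532 pm

Final energy:
E' = hc/λ' = 1239.842 / 19.1532 = 64.7330 keV

(Intermediate values are shown rounded; full precision is carried through to the final answer.)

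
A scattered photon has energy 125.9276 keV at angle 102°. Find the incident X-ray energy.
179.2999 keV

Convert final energy to wavelength (hc ≈ 1239.842 keV·pm):
λ' = hc/E' = 1239.842 / 125.9276 = 9.8457 pm

Calculate the Compton shift:
Δλ = λ_C(1 - cos(102°))
Δλ = 2.4263 × (1 - cos(102°))
Δλ = 2.9308 pm

Initial wavelength:
λ = λ' - Δλ = 9.8457 - 2.9308 = 6.9149 pm

Initial energy:
E = hc/λ = 1239.842 / 6.9149 = 179.2999 keV

(Intermediate values are shown rounded; full precision is carried through to the final answer.)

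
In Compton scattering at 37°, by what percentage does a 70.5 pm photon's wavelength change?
0.6930%

Calculate the Compton shift:
Δλ = λ_C(1 - cos(37°))
Δλ = 2.4263 × (1 - cos(37°))
Δλ = 2.4263 × 0.2014
Δλ = 0.4886 pm

Percentage change:
(Δλ/λ₀) × 100 = (0.4886/70.5) × 100
= 0.6930%

(Intermediate values are shown rounded; full precision is carried through to the final answer.)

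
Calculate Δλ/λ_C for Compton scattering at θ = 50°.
0.3572 λ_C

The Compton shift formula is:
Δλ = λ_C(1 - cos θ)

Dividing both sides by λ_C:
Δλ/λ_C = 1 - cos θ

For θ = 50°:
Δλ/λ_C = 1 - cos(50°)
Δλ/λ_C = 1 - 0.6428
Δλ/λ_C = 0.3572

This means the shift is 0.3572 × λ_C = 0.8667 pm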